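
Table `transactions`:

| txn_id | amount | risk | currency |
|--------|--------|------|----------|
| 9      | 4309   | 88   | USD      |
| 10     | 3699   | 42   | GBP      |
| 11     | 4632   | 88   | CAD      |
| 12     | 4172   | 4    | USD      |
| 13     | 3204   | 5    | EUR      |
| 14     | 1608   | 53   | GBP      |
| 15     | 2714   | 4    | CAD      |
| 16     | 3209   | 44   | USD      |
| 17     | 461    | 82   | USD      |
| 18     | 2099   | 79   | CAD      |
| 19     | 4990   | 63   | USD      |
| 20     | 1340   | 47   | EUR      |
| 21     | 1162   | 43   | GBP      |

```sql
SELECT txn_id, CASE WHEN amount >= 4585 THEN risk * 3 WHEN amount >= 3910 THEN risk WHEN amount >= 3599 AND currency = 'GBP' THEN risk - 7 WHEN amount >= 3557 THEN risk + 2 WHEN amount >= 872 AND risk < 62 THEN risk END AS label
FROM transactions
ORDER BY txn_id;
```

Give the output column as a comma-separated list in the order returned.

88, 35, 264, 4, 5, 53, 4, 44, NULL, NULL, 189, 47, 43

txn_id=9: amount >= 3910 → 88
txn_id=10: amount >= 3599 AND currency = 'GBP' → 35
txn_id=11: amount >= 4585 → 264
txn_id=12: amount >= 3910 → 4
txn_id=13: amount >= 872 AND risk < 62 → 5
txn_id=14: amount >= 872 AND risk < 62 → 53
txn_id=15: amount >= 872 AND risk < 62 → 4
txn_id=16: amount >= 872 AND risk < 62 → 44
txn_id=17: (no match → NULL) → NULL
txn_id=18: (no match → NULL) → NULL
txn_id=19: amount >= 4585 → 189
txn_id=20: amount >= 872 AND risk < 62 → 47
txn_id=21: amount >= 872 AND risk < 62 → 43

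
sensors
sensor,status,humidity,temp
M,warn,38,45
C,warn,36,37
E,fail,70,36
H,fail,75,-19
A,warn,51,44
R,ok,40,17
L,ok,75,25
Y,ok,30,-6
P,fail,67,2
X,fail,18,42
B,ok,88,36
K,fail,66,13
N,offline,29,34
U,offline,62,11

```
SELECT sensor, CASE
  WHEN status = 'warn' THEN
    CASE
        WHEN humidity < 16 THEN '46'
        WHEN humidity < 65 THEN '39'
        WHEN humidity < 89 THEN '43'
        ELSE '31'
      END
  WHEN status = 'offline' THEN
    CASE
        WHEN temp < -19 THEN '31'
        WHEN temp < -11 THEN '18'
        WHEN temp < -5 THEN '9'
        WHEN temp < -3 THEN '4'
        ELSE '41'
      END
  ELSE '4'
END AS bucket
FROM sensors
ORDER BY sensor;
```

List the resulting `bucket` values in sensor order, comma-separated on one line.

39, 4, 39, 4, 4, 4, 4, 39, 41, 4, 4, 41, 4, 4

sensor=A: status='warn' → inner[humidity < 65] → 39
sensor=B: status='ok' → outer ELSE → 4
sensor=C: status='warn' → inner[humidity < 65] → 39
sensor=E: status='fail' → outer ELSE → 4
sensor=H: status='fail' → outer ELSE → 4
sensor=K: status='fail' → outer ELSE → 4
sensor=L: status='ok' → outer ELSE → 4
sensor=M: status='warn' → inner[humidity < 65] → 39
sensor=N: status='offline' → inner[ELSE] → 41
sensor=P: status='fail' → outer ELSE → 4
sensor=R: status='ok' → outer ELSE → 4
sensor=U: status='offline' → inner[ELSE] → 41
sensor=X: status='fail' → outer ELSE → 4
sensor=Y: status='ok' → outer ELSE → 4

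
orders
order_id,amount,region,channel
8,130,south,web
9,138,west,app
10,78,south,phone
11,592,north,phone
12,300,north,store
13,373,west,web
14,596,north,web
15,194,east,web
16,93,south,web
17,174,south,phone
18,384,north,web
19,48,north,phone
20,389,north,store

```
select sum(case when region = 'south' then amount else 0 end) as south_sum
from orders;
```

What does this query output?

475

order_id=8: ✓ → 130
order_id=9: ✗
order_id=10: ✓ → 78
order_id=11: ✗
order_id=12: ✗
order_id=13: ✗
order_id=14: ✗
order_id=15: ✗
order_id=16: ✓ → 93
order_id=17: ✓ → 174
order_id=18: ✗
order_id=19: ✗
order_id=20: ✗
south_sum = 130 + 78 + 93 + 174 = 475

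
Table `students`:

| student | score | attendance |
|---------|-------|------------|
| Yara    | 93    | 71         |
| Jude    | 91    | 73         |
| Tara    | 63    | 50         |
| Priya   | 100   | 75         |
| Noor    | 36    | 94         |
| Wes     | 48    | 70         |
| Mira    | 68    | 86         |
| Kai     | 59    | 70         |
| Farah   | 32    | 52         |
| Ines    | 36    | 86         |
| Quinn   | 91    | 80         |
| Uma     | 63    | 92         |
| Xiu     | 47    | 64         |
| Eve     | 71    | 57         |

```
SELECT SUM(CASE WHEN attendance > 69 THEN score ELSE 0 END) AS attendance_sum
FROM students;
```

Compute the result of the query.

student=Yara: ✓ → 93
student=Jude: ✓ → 91
student=Tara: ✗
student=Priya: ✓ → 100
student=Noor: ✓ → 36
student=Wes: ✓ → 48
student=Mira: ✓ → 68
student=Kai: ✓ → 59
student=Farah: ✗
student=Ines: ✓ → 36
student=Quinn: ✓ → 91
student=Uma: ✓ → 63
student=Xiu: ✗
student=Eve: ✗
attendance_sum = 93 + 91 + 100 + 36 + 48 + 68 + 59 + 36 + 91 + 63 = 685

685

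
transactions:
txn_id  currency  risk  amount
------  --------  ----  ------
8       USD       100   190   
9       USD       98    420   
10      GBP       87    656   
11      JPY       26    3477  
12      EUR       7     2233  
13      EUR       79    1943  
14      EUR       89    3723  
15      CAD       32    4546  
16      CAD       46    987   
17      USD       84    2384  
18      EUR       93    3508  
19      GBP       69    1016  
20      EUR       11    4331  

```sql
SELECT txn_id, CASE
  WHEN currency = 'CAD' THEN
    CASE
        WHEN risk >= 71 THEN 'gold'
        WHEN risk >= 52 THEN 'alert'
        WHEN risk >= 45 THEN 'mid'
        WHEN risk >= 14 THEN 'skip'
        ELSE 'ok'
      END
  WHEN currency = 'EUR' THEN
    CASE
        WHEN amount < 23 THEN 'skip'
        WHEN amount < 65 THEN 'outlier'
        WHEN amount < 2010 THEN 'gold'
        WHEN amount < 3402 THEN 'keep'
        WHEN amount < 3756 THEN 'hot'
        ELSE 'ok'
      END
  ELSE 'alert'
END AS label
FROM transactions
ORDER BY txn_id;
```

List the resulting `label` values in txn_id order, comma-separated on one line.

txn_id=8: currency='USD' → outer ELSE → alert
txn_id=9: currency='USD' → outer ELSE → alert
txn_id=10: currency='GBP' → outer ELSE → alert
txn_id=11: currency='JPY' → outer ELSE → alert
txn_id=12: currency='EUR' → inner[amount < 3402] → keep
txn_id=13: currency='EUR' → inner[amount < 2010] → gold
txn_id=14: currency='EUR' → inner[amount < 3756] → hot
txn_id=15: currency='CAD' → inner[risk >= 14] → skip
txn_id=16: currency='CAD' → inner[risk >= 45] → mid
txn_id=17: currency='USD' → outer ELSE → alert
txn_id=18: currency='EUR' → inner[amount < 3756] → hot
txn_id=19: currency='GBP' → outer ELSE → alert
txn_id=20: currency='EUR' → inner[ELSE] → ok

alert, alert, alert, alert, keep, gold, hot, skip, mid, alert, hot, alert, ok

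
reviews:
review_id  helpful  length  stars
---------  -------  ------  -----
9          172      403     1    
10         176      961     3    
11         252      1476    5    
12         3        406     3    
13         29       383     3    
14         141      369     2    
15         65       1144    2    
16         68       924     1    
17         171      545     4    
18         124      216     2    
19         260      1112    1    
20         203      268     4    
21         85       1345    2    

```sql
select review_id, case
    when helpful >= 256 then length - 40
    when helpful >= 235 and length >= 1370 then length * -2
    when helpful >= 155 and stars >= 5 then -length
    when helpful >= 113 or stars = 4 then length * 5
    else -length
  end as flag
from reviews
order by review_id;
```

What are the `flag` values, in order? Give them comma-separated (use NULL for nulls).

2015, 4805, -2952, -406, -383, 1845, -1144, -924, 2725, 1080, 1072, 1340, -1345

review_id=9: helpful >= 113 or stars = 4 → 2015
review_id=10: helpful >= 113 or stars = 4 → 4805
review_id=11: helpful >= 235 and length >= 1370 → -2952
review_id=12: ELSE → -406
review_id=13: ELSE → -383
review_id=14: helpful >= 113 or stars = 4 → 1845
review_id=15: ELSE → -1144
review_id=16: ELSE → -924
review_id=17: helpful >= 113 or stars = 4 → 2725
review_id=18: helpful >= 113 or stars = 4 → 1080
review_id=19: helpful >= 256 → 1072
review_id=20: helpful >= 113 or stars = 4 → 1340
review_id=21: ELSE → -1345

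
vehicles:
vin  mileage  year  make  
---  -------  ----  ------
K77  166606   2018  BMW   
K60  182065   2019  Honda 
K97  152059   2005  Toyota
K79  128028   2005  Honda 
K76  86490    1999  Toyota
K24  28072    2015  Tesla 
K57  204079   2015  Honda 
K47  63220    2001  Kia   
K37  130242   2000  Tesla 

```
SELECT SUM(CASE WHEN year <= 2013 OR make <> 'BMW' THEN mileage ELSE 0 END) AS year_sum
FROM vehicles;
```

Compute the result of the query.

vin=K77: ✗
vin=K60: ✓ → 182065
vin=K97: ✓ → 152059
vin=K79: ✓ → 128028
vin=K76: ✓ → 86490
vin=K24: ✓ → 28072
vin=K57: ✓ → 204079
vin=K47: ✓ → 63220
vin=K37: ✓ → 130242
year_sum = 182065 + 152059 + 128028 + 86490 + 28072 + 204079 + 63220 + 130242 = 974255

974255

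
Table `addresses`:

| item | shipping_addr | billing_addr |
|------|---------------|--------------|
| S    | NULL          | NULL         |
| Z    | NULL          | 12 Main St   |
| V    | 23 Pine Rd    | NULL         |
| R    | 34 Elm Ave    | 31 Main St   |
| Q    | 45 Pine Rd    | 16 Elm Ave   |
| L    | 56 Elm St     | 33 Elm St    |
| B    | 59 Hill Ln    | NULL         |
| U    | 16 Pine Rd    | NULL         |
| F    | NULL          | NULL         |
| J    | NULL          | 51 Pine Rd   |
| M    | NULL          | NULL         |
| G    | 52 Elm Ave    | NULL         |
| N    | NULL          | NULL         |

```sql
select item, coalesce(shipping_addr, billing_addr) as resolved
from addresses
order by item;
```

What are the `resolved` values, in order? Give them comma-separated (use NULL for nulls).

59 Hill Ln, NULL, 52 Elm Ave, 51 Pine Rd, 56 Elm St, NULL, NULL, 45 Pine Rd, 34 Elm Ave, NULL, 16 Pine Rd, 23 Pine Rd, 12 Main St

item=B: shipping_addr=59 Hill Ln → 59 Hill Ln
item=F: shipping_addr=NULL, billing_addr=NULL (all NULL) → NULL
item=G: shipping_addr=52 Elm Ave → 52 Elm Ave
item=J: shipping_addr=NULL, billing_addr=51 Pine Rd → 51 Pine Rd
item=L: shipping_addr=56 Elm St → 56 Elm St
item=M: shipping_addr=NULL, billing_addr=NULL (all NULL) → NULL
item=N: shipping_addr=NULL, billing_addr=NULL (all NULL) → NULL
item=Q: shipping_addr=45 Pine Rd → 45 Pine Rd
item=R: shipping_addr=34 Elm Ave → 34 Elm Ave
item=S: shipping_addr=NULL, billing_addr=NULL (all NULL) → NULL
item=U: shipping_addr=16 Pine Rd → 16 Pine Rd
item=V: shipping_addr=23 Pine Rd → 23 Pine Rd
item=Z: shipping_addr=NULL, billing_addr=12 Main St → 12 Main St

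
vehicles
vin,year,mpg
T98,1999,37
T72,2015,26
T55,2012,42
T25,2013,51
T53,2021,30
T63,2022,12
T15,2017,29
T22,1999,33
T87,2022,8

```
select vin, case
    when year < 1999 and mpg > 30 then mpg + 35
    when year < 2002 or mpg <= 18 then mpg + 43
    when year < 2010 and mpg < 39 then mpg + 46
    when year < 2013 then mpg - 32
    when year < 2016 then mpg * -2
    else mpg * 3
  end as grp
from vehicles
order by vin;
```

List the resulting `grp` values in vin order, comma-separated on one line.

87, 76, -102, 90, 10, 55, -52, 51, 80

vin=T15: ELSE → 87
vin=T22: year < 2002 or mpg <= 18 → 76
vin=T25: year < 2016 → -102
vin=T53: ELSE → 90
vin=T55: year < 2013 → 10
vin=T63: year < 2002 or mpg <= 18 → 55
vin=T72: year < 2016 → -52
vin=T87: year < 2002 or mpg <= 18 → 51
vin=T98: year < 2002 or mpg <= 18 → 80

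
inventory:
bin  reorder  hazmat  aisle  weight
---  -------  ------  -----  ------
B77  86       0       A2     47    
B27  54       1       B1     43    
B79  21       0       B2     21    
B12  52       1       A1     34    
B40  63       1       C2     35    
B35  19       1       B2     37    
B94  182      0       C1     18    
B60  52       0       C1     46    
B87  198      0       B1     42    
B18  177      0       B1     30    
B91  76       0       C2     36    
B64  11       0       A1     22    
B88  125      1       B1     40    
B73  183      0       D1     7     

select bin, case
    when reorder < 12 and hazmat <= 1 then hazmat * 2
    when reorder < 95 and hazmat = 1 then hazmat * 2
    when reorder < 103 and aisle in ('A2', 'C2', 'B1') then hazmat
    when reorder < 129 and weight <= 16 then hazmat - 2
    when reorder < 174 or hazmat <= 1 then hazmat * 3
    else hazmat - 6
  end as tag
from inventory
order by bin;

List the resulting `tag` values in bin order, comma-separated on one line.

bin=B12: reorder < 95 and hazmat = 1 → 2
bin=B18: reorder < 174 or hazmat <= 1 → 0
bin=B27: reorder < 95 and hazmat = 1 → 2
bin=B35: reorder < 95 and hazmat = 1 → 2
bin=B40: reorder < 95 and hazmat = 1 → 2
bin=B60: reorder < 174 or hazmat <= 1 → 0
bin=B64: reorder < 12 and hazmat <= 1 → 0
bin=B73: reorder < 174 or hazmat <= 1 → 0
bin=B77: reorder < 103 and aisle in ('A2', 'C2', 'B1') → 0
bin=B79: reorder < 174 or hazmat <= 1 → 0
bin=B87: reorder < 174 or hazmat <= 1 → 0
bin=B88: reorder < 174 or hazmat <= 1 → 3
bin=B91: reorder < 103 and aisle in ('A2', 'C2', 'B1') → 0
bin=B94: reorder < 174 or hazmat <= 1 → 0

2, 0, 2, 2, 2, 0, 0, 0, 0, 0, 0, 3, 0, 0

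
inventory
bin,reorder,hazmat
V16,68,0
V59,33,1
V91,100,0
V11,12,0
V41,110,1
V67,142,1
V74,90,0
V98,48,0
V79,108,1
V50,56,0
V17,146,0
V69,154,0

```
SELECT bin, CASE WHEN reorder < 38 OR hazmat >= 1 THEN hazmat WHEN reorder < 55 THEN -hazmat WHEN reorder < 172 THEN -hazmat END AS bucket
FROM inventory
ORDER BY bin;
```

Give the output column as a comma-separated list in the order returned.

0, 0, 0, 1, 0, 1, 1, 0, 0, 1, 0, 0

bin=V11: reorder < 38 OR hazmat >= 1 → 0
bin=V16: reorder < 172 → 0
bin=V17: reorder < 172 → 0
bin=V41: reorder < 38 OR hazmat >= 1 → 1
bin=V50: reorder < 172 → 0
bin=V59: reorder < 38 OR hazmat >= 1 → 1
bin=V67: reorder < 38 OR hazmat >= 1 → 1
bin=V69: reorder < 172 → 0
bin=V74: reorder < 172 → 0
bin=V79: reorder < 38 OR hazmat >= 1 → 1
bin=V91: reorder < 172 → 0
bin=V98: reorder < 55 → 0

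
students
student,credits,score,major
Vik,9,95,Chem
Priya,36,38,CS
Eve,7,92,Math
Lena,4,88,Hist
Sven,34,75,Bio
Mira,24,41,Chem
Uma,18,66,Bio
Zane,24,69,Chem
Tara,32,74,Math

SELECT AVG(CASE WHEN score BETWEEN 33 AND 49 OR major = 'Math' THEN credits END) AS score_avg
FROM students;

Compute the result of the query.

24.75

student=Vik: ✗
student=Priya: ✓ → 36
student=Eve: ✓ → 7
student=Lena: ✗
student=Sven: ✗
student=Mira: ✓ → 24
student=Uma: ✗
student=Zane: ✗
student=Tara: ✓ → 32
score_avg = (36 + 7 + 24 + 32) / 4 = 24.75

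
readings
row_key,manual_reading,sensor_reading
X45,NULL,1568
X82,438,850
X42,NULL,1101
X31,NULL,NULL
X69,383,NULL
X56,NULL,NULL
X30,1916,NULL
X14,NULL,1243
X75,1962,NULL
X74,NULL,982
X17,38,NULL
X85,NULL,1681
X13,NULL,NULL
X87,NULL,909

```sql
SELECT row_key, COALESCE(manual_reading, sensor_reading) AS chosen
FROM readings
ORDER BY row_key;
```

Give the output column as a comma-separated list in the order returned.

NULL, 1243, 38, 1916, NULL, 1101, 1568, NULL, 383, 982, 1962, 438, 1681, 909

row_key=X13: manual_reading=NULL, sensor_reading=NULL (all NULL) → NULL
row_key=X14: manual_reading=NULL, sensor_reading=1243 → 1243
row_key=X17: manual_reading=38 → 38
row_key=X30: manual_reading=1916 → 1916
row_key=X31: manual_reading=NULL, sensor_reading=NULL (all NULL) → NULL
row_key=X42: manual_reading=NULL, sensor_reading=1101 → 1101
row_key=X45: manual_reading=NULL, sensor_reading=1568 → 1568
row_key=X56: manual_reading=NULL, sensor_reading=NULL (all NULL) → NULL
row_key=X69: manual_reading=383 → 383
row_key=X74: manual_reading=NULL, sensor_reading=982 → 982
row_key=X75: manual_reading=1962 → 1962
row_key=X82: manual_reading=438 → 438
row_key=X85: manual_reading=NULL, sensor_reading=1681 → 1681
row_key=X87: manual_reading=NULL, sensor_reading=909 → 909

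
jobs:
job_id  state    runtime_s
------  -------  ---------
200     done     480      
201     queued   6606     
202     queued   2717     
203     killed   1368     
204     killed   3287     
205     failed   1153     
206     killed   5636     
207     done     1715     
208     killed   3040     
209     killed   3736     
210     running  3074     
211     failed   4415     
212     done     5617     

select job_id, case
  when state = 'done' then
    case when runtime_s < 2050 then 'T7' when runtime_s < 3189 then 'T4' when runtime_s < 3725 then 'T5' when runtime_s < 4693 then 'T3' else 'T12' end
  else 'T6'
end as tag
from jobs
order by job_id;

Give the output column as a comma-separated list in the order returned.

job_id=200: state='done' → inner[runtime_s < 2050] → T7
job_id=201: state='queued' → outer ELSE → T6
job_id=202: state='queued' → outer ELSE → T6
job_id=203: state='killed' → outer ELSE → T6
job_id=204: state='killed' → outer ELSE → T6
job_id=205: state='failed' → outer ELSE → T6
job_id=206: state='killed' → outer ELSE → T6
job_id=207: state='done' → inner[runtime_s < 2050] → T7
job_id=208: state='killed' → outer ELSE → T6
job_id=209: state='killed' → outer ELSE → T6
job_id=210: state='running' → outer ELSE → T6
job_id=211: state='failed' → outer ELSE → T6
job_id=212: state='done' → inner[ELSE] → T12

T7, T6, T6, T6, T6, T6, T6, T7, T6, T6, T6, T6, T12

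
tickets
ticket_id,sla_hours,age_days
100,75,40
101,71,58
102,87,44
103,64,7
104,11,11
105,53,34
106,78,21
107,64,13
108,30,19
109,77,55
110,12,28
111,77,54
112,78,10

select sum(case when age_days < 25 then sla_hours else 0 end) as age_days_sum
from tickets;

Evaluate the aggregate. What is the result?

ticket_id=100: ✗
ticket_id=101: ✗
ticket_id=102: ✗
ticket_id=103: ✓ → 64
ticket_id=104: ✓ → 11
ticket_id=105: ✗
ticket_id=106: ✓ → 78
ticket_id=107: ✓ → 64
ticket_id=108: ✓ → 30
ticket_id=109: ✗
ticket_id=110: ✗
ticket_id=111: ✗
ticket_id=112: ✓ → 78
age_days_sum = 64 + 11 + 78 + 64 + 30 + 78 = 325

325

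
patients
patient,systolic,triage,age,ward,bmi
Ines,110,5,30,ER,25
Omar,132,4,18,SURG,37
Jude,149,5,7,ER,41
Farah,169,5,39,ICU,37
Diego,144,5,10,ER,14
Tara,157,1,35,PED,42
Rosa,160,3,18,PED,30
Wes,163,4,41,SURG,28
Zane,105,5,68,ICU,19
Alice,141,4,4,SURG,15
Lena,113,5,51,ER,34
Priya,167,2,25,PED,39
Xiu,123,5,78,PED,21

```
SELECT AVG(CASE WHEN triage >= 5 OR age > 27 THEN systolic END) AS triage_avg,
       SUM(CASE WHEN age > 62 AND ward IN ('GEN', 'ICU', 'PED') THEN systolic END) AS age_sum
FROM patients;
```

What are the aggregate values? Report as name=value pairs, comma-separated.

triage_avg=137, age_sum=228

[triage_avg: triage >= 5 OR age > 27]
patient=Ines: ✓ → 110
patient=Omar: ✗
patient=Jude: ✓ → 149
patient=Farah: ✓ → 169
patient=Diego: ✓ → 144
patient=Tara: ✓ → 157
patient=Rosa: ✗
patient=Wes: ✓ → 163
patient=Zane: ✓ → 105
patient=Alice: ✗
patient=Lena: ✓ → 113
patient=Priya: ✗
patient=Xiu: ✓ → 123
triage_avg = (110 + 149 + 169 + 144 + 157 + 163 + 105 + 113 + 123) / 9 = 137
—
[age_sum: age > 62 AND ward IN ('GEN', 'ICU', 'PED')]
patient=Ines: ✗
patient=Omar: ✗
patient=Jude: ✗
patient=Farah: ✗
patient=Diego: ✗
patient=Tara: ✗
patient=Rosa: ✗
patient=Wes: ✗
patient=Zane: ✓ → 105
patient=Alice: ✗
patient=Lena: ✗
patient=Priya: ✗
patient=Xiu: ✓ → 123
age_sum = 105 + 123 = 228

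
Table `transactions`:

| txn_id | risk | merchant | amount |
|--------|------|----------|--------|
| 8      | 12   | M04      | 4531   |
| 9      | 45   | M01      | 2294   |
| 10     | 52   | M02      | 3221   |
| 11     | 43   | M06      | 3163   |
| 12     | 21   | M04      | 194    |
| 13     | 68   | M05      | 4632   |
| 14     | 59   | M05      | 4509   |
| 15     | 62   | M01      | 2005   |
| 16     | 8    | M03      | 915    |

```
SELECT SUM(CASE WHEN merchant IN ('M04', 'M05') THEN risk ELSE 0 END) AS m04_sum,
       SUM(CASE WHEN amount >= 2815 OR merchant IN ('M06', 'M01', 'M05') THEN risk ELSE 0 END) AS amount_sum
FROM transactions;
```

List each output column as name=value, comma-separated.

m04_sum=160, amount_sum=341

[m04_sum: merchant IN ('M04', 'M05')]
txn_id=8: ✓ → 12
txn_id=9: ✗
txn_id=10: ✗
txn_id=11: ✗
txn_id=12: ✓ → 21
txn_id=13: ✓ → 68
txn_id=14: ✓ → 59
txn_id=15: ✗
txn_id=16: ✗
m04_sum = 12 + 21 + 68 + 59 = 160
—
[amount_sum: amount >= 2815 OR merchant IN ('M06', 'M01', 'M05')]
txn_id=8: ✓ → 12
txn_id=9: ✓ → 45
txn_id=10: ✓ → 52
txn_id=11: ✓ → 43
txn_id=12: ✗
txn_id=13: ✓ → 68
txn_id=14: ✓ → 59
txn_id=15: ✓ → 62
txn_id=16: ✗
amount_sum = 12 + 45 + 52 + 43 + 68 + 59 + 62 = 341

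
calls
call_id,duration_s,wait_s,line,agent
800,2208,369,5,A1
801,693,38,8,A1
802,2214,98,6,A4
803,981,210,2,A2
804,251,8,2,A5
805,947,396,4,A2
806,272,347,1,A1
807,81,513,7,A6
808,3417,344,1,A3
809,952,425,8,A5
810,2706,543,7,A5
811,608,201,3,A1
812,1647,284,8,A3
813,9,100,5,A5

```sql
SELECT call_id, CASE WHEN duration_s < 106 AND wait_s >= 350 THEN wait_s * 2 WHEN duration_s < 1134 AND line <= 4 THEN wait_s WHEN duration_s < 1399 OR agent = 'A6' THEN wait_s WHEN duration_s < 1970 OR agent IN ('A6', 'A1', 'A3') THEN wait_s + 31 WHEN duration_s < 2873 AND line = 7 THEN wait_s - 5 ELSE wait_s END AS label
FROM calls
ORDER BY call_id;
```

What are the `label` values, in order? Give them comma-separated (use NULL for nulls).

400, 38, 98, 210, 8, 396, 347, 1026, 375, 425, 538, 201, 315, 100

call_id=800: duration_s < 1970 OR agent IN ('A6', 'A1', 'A3') → 400
call_id=801: duration_s < 1399 OR agent = 'A6' → 38
call_id=802: ELSE → 98
call_id=803: duration_s < 1134 AND line <= 4 → 210
call_id=804: duration_s < 1134 AND line <= 4 → 8
call_id=805: duration_s < 1134 AND line <= 4 → 396
call_id=806: duration_s < 1134 AND line <= 4 → 347
call_id=807: duration_s < 106 AND wait_s >= 350 → 1026
call_id=808: duration_s < 1970 OR agent IN ('A6', 'A1', 'A3') → 375
call_id=809: duration_s < 1399 OR agent = 'A6' → 425
call_id=810: duration_s < 2873 AND line = 7 → 538
call_id=811: duration_s < 1134 AND line <= 4 → 201
call_id=812: duration_s < 1970 OR agent IN ('A6', 'A1', 'A3') → 315
call_id=813: duration_s < 1399 OR agent = 'A6' → 100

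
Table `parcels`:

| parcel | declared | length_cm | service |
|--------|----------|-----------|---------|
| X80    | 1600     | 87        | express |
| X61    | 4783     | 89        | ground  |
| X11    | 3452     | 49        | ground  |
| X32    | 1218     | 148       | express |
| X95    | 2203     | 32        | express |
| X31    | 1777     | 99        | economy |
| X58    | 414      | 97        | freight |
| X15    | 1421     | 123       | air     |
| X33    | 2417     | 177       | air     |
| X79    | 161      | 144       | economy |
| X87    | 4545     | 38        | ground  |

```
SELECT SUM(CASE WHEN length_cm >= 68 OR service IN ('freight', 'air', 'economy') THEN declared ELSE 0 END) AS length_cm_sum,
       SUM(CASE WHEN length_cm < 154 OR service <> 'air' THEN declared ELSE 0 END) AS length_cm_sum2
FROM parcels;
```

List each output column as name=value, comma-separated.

length_cm_sum=13791, length_cm_sum2=21574

[length_cm_sum: length_cm >= 68 OR service IN ('freight', 'air', 'economy')]
parcel=X80: ✓ → 1600
parcel=X61: ✓ → 4783
parcel=X11: ✗
parcel=X32: ✓ → 1218
parcel=X95: ✗
parcel=X31: ✓ → 1777
parcel=X58: ✓ → 414
parcel=X15: ✓ → 1421
parcel=X33: ✓ → 2417
parcel=X79: ✓ → 161
parcel=X87: ✗
length_cm_sum = 1600 + 4783 + 1218 + 1777 + 414 + 1421 + 2417 + 161 = 13791
—
[length_cm_sum2: length_cm < 154 OR service <> 'air']
parcel=X80: ✓ → 1600
parcel=X61: ✓ → 4783
parcel=X11: ✓ → 3452
parcel=X32: ✓ → 1218
parcel=X95: ✓ → 2203
parcel=X31: ✓ → 1777
parcel=X58: ✓ → 414
parcel=X15: ✓ → 1421
parcel=X33: ✗
parcel=X79: ✓ → 161
parcel=X87: ✓ → 4545
length_cm_sum2 = 1600 + 4783 + 3452 + 1218 + 2203 + 1777 + 414 + 1421 + 161 + 4545 = 21574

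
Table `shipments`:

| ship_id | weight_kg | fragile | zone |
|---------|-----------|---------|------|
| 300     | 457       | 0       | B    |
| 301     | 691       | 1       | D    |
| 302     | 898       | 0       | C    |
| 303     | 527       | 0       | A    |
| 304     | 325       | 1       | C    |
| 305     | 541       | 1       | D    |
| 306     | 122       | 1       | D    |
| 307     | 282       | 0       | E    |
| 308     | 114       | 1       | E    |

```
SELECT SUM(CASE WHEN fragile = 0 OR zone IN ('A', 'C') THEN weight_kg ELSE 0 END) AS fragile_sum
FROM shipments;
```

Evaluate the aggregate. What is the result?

2489

ship_id=300: ✓ → 457
ship_id=301: ✗
ship_id=302: ✓ → 898
ship_id=303: ✓ → 527
ship_id=304: ✓ → 325
ship_id=305: ✗
ship_id=306: ✗
ship_id=307: ✓ → 282
ship_id=308: ✗
fragile_sum = 457 + 898 + 527 + 325 + 282 = 2489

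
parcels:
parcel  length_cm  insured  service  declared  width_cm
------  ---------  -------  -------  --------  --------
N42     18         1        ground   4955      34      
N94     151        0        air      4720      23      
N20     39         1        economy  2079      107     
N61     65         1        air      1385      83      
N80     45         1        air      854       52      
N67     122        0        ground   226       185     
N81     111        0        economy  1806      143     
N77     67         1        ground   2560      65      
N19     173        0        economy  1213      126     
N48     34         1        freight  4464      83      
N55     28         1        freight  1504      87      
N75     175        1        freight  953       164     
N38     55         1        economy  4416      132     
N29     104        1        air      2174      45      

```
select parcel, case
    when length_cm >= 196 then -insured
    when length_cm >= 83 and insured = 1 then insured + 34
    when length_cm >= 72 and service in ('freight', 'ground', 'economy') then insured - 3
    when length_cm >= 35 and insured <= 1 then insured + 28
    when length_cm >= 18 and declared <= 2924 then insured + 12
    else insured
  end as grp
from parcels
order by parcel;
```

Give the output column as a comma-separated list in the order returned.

-3, 29, 35, 29, 1, 1, 13, 29, -3, 35, 29, 29, -3, 28

parcel=N19: length_cm >= 72 and service in ('freight', 'ground', 'economy') → -3
parcel=N20: length_cm >= 35 and insured <= 1 → 29
parcel=N29: length_cm >= 83 and insured = 1 → 35
parcel=N38: length_cm >= 35 and insured <= 1 → 29
parcel=N42: ELSE → 1
parcel=N48: ELSE → 1
parcel=N55: length_cm >= 18 and declared <= 2924 → 13
parcel=N61: length_cm >= 35 and insured <= 1 → 29
parcel=N67: length_cm >= 72 and service in ('freight', 'ground', 'economy') → -3
parcel=N75: length_cm >= 83 and insured = 1 → 35
parcel=N77: length_cm >= 35 and insured <= 1 → 29
parcel=N80: length_cm >= 35 and insured <= 1 → 29
parcel=N81: length_cm >= 72 and service in ('freight', 'ground', 'economy') → -3
parcel=N94: length_cm >= 35 and insured <= 1 → 28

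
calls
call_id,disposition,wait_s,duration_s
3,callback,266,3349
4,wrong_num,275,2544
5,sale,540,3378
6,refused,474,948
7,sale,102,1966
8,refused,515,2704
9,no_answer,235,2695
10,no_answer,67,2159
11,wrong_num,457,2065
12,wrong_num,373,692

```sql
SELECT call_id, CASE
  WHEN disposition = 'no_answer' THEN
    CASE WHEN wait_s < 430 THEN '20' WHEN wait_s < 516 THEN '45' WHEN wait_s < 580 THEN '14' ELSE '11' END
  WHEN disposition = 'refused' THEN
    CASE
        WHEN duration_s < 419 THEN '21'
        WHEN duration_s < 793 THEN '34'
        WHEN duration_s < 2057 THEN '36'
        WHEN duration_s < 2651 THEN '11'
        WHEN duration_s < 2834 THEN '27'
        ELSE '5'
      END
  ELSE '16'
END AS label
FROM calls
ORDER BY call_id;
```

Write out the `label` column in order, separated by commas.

16, 16, 16, 36, 16, 27, 20, 20, 16, 16

call_id=3: disposition='callback' → outer ELSE → 16
call_id=4: disposition='wrong_num' → outer ELSE → 16
call_id=5: disposition='sale' → outer ELSE → 16
call_id=6: disposition='refused' → inner[duration_s < 2057] → 36
call_id=7: disposition='sale' → outer ELSE → 16
call_id=8: disposition='refused' → inner[duration_s < 2834] → 27
call_id=9: disposition='no_answer' → inner[wait_s < 430] → 20
call_id=10: disposition='no_answer' → inner[wait_s < 430] → 20
call_id=11: disposition='wrong_num' → outer ELSE → 16
call_id=12: disposition='wrong_num' → outer ELSE → 16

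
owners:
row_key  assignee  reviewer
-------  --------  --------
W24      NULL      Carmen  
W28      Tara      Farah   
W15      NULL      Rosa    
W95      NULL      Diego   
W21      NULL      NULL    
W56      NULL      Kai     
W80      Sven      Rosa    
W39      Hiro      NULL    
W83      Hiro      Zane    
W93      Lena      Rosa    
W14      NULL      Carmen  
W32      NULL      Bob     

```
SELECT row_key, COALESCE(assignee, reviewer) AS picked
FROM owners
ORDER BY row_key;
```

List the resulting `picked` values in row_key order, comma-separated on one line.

Carmen, Rosa, NULL, Carmen, Tara, Bob, Hiro, Kai, Sven, Hiro, Lena, Diego

row_key=W14: assignee=NULL, reviewer=Carmen → Carmen
row_key=W15: assignee=NULL, reviewer=Rosa → Rosa
row_key=W21: assignee=NULL, reviewer=NULL (all NULL) → NULL
row_key=W24: assignee=NULL, reviewer=Carmen → Carmen
row_key=W28: assignee=Tara → Tara
row_key=W32: assignee=NULL, reviewer=Bob → Bob
row_key=W39: assignee=Hiro → Hiro
row_key=W56: assignee=NULL, reviewer=Kai → Kai
row_key=W80: assignee=Sven → Sven
row_key=W83: assignee=Hiro → Hiro
row_key=W93: assignee=Lena → Lena
row_key=W95: assignee=NULL, reviewer=Diego → Diego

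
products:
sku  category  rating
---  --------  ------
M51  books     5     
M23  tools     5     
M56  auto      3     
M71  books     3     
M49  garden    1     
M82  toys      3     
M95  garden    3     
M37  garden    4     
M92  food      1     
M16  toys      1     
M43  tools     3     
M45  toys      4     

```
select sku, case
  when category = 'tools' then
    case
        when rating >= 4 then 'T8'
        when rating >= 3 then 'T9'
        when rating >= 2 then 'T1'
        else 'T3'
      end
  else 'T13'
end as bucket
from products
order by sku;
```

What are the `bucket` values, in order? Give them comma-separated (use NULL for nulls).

sku=M16: category='toys' → outer ELSE → T13
sku=M23: category='tools' → inner[rating >= 4] → T8
sku=M37: category='garden' → outer ELSE → T13
sku=M43: category='tools' → inner[rating >= 3] → T9
sku=M45: category='toys' → outer ELSE → T13
sku=M49: category='garden' → outer ELSE → T13
sku=M51: category='books' → outer ELSE → T13
sku=M56: category='auto' → outer ELSE → T13
sku=M71: category='books' → outer ELSE → T13
sku=M82: category='toys' → outer ELSE → T13
sku=M92: category='food' → outer ELSE → T13
sku=M95: category='garden' → outer ELSE → T13

T13, T8, T13, T9, T13, T13, T13, T13, T13, T13, T13, T13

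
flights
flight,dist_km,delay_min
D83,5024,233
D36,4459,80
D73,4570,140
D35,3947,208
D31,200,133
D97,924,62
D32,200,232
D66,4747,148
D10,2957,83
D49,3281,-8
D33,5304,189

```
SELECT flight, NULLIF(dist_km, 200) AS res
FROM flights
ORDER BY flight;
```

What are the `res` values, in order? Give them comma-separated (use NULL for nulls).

2957, NULL, NULL, 5304, 3947, 4459, 3281, 4747, 4570, 5024, 924

flight=D10: dist_km=2957 vs 200: differ → 2957
flight=D31: dist_km=200 vs 200: equal → NULL
flight=D32: dist_km=200 vs 200: equal → NULL
flight=D33: dist_km=5304 vs 200: differ → 5304
flight=D35: dist_km=3947 vs 200: differ → 3947
flight=D36: dist_km=4459 vs 200: differ → 4459
flight=D49: dist_km=3281 vs 200: differ → 3281
flight=D66: dist_km=4747 vs 200: differ → 4747
flight=D73: dist_km=4570 vs 200: differ → 4570
flight=D83: dist_km=5024 vs 200: differ → 5024
flight=D97: dist_km=924 vs 200: differ → 924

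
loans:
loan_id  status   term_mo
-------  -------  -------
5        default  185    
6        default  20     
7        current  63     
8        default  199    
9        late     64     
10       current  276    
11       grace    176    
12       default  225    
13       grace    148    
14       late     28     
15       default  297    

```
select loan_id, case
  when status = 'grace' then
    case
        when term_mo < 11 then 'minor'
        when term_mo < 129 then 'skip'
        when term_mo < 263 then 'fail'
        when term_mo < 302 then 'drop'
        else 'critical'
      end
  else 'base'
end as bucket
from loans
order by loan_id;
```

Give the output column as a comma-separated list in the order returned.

base, base, base, base, base, base, fail, base, fail, base, base

loan_id=5: status='default' → outer ELSE → base
loan_id=6: status='default' → outer ELSE → base
loan_id=7: status='current' → outer ELSE → base
loan_id=8: status='default' → outer ELSE → base
loan_id=9: status='late' → outer ELSE → base
loan_id=10: status='current' → outer ELSE → base
loan_id=11: status='grace' → inner[term_mo < 263] → fail
loan_id=12: status='default' → outer ELSE → base
loan_id=13: status='grace' → inner[term_mo < 263] → fail
loan_id=14: status='late' → outer ELSE → base
loan_id=15: status='default' → outer ELSE → base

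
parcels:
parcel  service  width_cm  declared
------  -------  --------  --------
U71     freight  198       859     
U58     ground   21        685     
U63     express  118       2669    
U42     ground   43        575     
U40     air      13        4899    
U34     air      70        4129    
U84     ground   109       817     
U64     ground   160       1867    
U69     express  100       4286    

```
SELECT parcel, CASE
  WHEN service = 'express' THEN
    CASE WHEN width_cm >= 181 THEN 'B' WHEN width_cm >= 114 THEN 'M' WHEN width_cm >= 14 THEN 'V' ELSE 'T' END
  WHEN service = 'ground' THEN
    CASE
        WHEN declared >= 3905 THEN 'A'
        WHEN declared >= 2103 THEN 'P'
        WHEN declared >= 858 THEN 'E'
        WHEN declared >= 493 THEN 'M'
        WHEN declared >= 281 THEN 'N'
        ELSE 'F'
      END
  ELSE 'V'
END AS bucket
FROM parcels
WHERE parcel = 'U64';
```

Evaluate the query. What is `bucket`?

E

parcel = U64: service=ground, width_cm=160, declared=1867.
service='ground' → inner[declared >= 858] → E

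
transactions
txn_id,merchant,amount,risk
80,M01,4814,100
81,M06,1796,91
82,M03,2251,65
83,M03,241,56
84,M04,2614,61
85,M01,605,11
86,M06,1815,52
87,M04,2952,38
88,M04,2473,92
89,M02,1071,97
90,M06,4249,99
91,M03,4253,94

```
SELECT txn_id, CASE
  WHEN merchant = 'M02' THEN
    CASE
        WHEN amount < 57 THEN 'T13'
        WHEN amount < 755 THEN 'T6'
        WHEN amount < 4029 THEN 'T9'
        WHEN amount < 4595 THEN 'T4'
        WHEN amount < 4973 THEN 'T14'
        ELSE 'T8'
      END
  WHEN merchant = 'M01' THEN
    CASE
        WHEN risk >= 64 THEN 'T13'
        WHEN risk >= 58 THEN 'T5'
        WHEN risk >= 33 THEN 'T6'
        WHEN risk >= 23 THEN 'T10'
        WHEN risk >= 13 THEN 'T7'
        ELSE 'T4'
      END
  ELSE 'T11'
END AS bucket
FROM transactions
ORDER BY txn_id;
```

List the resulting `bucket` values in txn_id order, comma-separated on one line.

txn_id=80: merchant='M01' → inner[risk >= 64] → T13
txn_id=81: merchant='M06' → outer ELSE → T11
txn_id=82: merchant='M03' → outer ELSE → T11
txn_id=83: merchant='M03' → outer ELSE → T11
txn_id=84: merchant='M04' → outer ELSE → T11
txn_id=85: merchant='M01' → inner[ELSE] → T4
txn_id=86: merchant='M06' → outer ELSE → T11
txn_id=87: merchant='M04' → outer ELSE → T11
txn_id=88: merchant='M04' → outer ELSE → T11
txn_id=89: merchant='M02' → inner[amount < 4029] → T9
txn_id=90: merchant='M06' → outer ELSE → T11
txn_id=91: merchant='M03' → outer ELSE → T11

T13, T11, T11, T11, T11, T4, T11, T11, T11, T9, T11, T11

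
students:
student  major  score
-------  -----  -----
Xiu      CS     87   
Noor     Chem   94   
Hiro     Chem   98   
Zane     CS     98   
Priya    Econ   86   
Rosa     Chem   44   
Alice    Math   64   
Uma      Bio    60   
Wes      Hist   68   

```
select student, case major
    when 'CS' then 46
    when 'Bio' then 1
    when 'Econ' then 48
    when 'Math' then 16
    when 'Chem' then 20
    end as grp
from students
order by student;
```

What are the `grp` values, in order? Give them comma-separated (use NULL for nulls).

16, 20, 20, 48, 20, 1, NULL, 46, 46

student=Alice: major='Math' → 16
student=Hiro: major='Chem' → 20
student=Noor: major='Chem' → 20
student=Priya: major='Econ' → 48
student=Rosa: major='Chem' → 20
student=Uma: major='Bio' → 1
student=Wes: (no match → NULL) → NULL
student=Xiu: major='CS' → 46
student=Zane: major='CS' → 46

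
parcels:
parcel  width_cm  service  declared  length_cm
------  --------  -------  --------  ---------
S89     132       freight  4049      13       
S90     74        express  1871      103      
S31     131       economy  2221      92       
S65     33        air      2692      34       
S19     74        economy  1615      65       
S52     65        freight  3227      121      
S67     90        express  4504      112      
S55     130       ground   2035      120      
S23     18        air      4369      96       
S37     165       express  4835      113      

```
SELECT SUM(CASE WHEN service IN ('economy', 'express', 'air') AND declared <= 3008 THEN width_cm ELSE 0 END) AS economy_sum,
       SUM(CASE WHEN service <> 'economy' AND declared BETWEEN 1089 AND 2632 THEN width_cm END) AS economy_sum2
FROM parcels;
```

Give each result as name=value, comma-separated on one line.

[economy_sum: service IN ('economy', 'express', 'air') AND declared <= 3008]
parcel=S89: ✗
parcel=S90: ✓ → 74
parcel=S31: ✓ → 131
parcel=S65: ✓ → 33
parcel=S19: ✓ → 74
parcel=S52: ✗
parcel=S67: ✗
parcel=S55: ✗
parcel=S23: ✗
parcel=S37: ✗
economy_sum = 74 + 131 + 33 + 74 = 312
—
[economy_sum2: service <> 'economy' AND declared BETWEEN 1089 AND 2632]
parcel=S89: ✗
parcel=S90: ✓ → 74
parcel=S31: ✗
parcel=S65: ✗
parcel=S19: ✗
parcel=S52: ✗
parcel=S67: ✗
parcel=S55: ✓ → 130
parcel=S23: ✗
parcel=S37: ✗
economy_sum2 = 74 + 130 = 204

economy_sum=312, economy_sum2=204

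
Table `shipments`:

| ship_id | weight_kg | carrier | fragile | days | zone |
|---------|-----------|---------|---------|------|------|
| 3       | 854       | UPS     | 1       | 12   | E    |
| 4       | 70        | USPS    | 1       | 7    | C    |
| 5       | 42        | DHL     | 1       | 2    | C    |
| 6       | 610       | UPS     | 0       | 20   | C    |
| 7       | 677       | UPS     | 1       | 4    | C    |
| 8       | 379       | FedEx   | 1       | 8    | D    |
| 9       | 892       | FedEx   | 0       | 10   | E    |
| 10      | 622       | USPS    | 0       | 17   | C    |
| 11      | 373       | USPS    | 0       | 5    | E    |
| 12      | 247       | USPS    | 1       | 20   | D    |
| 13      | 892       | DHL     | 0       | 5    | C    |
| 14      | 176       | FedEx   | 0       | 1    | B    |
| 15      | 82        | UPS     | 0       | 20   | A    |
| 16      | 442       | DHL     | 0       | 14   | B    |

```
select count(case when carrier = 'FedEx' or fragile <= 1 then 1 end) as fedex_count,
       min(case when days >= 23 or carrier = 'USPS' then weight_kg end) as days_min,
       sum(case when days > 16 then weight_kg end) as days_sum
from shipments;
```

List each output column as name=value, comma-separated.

fedex_count=14, days_min=70, days_sum=1561

[fedex_count: carrier = 'FedEx' or fragile <= 1]
ship_id=3: ✓ → 1
ship_id=4: ✓ → 1
ship_id=5: ✓ → 1
ship_id=6: ✓ → 1
ship_id=7: ✓ → 1
ship_id=8: ✓ → 1
ship_id=9: ✓ → 1
ship_id=10: ✓ → 1
ship_id=11: ✓ → 1
ship_id=12: ✓ → 1
ship_id=13: ✓ → 1
ship_id=14: ✓ → 1
ship_id=15: ✓ → 1
ship_id=16: ✓ → 1
fedex_count = COUNT(1, 1, 1, 1, 1, 1, 1, 1, 1, 1, 1, 1, 1, 1) = 14
—
[days_min: days >= 23 or carrier = 'USPS']
ship_id=3: ✗
ship_id=4: ✓ → 70
ship_id=5: ✗
ship_id=6: ✗
ship_id=7: ✗
ship_id=8: ✗
ship_id=9: ✗
ship_id=10: ✓ → 622
ship_id=11: ✓ → 373
ship_id=12: ✓ → 247
ship_id=13: ✗
ship_id=14: ✗
ship_id=15: ✗
ship_id=16: ✗
days_min = MIN(70, 622, 373, 247) = 70
—
[days_sum: days > 16]
ship_id=3: ✗
ship_id=4: ✗
ship_id=5: ✗
ship_id=6: ✓ → 610
ship_id=7: ✗
ship_id=8: ✗
ship_id=9: ✗
ship_id=10: ✓ → 622
ship_id=11: ✗
ship_id=12: ✓ → 247
ship_id=13: ✗
ship_id=14: ✗
ship_id=15: ✓ → 82
ship_id=16: ✗
days_sum = 610 + 622 + 247 + 82 = 1561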